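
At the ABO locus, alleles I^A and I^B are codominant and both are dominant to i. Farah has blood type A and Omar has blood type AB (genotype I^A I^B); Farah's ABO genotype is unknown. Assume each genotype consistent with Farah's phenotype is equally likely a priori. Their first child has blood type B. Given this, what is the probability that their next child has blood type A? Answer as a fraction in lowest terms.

Possible genotypes: Farah ∈ {I^A I^A, I^A i}; Omar ∈ {I^A I^B}.
Weight each parental genotype pair by prior × P(type-B child):
  I^A i × I^A I^B: posterior weight 1; P(next child type A) = 1/2.
Weighted sum = 1/2.

1/2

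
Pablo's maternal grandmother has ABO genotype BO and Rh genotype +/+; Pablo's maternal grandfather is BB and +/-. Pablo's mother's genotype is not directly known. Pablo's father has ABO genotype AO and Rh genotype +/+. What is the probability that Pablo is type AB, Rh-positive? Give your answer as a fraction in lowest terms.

3/8

Pablo's mother's ABO genotype from BO × BB: 1/2 BB, 1/2 BO.
Crossing each possibility with the father AO and summing P(type AB): 1/2·1/2 + 1/2·1/4 = 3/8.
Similarly for Rh via the mother's Rh distribution: P(Rh+) = 1.
Independent loci: 3/8 × 1 = 3/8.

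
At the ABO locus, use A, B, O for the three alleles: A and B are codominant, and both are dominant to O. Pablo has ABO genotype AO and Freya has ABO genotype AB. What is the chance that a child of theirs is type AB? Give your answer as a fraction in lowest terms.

1/4

ABO cross AO × AB → offspring phenotypes: 1/2 A, 1/4 B, 1/4 AB.
So P(type AB) = 1/4.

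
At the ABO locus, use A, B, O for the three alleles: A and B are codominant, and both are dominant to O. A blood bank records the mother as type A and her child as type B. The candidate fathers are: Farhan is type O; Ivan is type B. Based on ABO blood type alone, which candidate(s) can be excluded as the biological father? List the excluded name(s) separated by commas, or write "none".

A candidate is excluded only if no genotype consistent with his phenotype could produce a type B child with a type A mother.
Farhan (type O): no genotype consistent with that phenotype can produce a type-B child with a type-A mother.

Farhan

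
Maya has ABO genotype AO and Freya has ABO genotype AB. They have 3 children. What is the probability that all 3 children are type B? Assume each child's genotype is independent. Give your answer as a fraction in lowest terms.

1/64

ABO cross AO × AB → 1/2 A, 1/4 B, 1/4 AB.
So P(type B) = 1/4 per child.
All 3 independent: (1/4)^3 = 1/64.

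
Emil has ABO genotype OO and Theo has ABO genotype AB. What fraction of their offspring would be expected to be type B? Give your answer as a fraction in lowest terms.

ABO cross OO × AB → offspring phenotypes: 1/2 A, 1/2 B.
So P(type B) = 1/2.

1/2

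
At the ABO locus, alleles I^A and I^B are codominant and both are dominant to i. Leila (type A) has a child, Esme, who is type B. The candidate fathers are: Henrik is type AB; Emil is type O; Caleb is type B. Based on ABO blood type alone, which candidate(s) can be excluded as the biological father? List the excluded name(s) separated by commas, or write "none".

Emil

A candidate is excluded only if no genotype consistent with his phenotype could produce a type B child with a type A mother.
Emil (type O): no genotype consistent with that phenotype can produce a type-B child with a type-A mother.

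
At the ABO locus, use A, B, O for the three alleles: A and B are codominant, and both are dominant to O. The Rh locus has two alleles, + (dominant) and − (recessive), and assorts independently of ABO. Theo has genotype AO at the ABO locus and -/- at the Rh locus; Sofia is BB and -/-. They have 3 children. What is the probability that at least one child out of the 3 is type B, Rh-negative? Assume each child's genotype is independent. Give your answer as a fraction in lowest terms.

ABO cross AO × BB → 1/2 B, 1/2 AB.
Rh cross -/- × -/- → 1 Rh-; so P(type B, Rh-negative) = 1/2 × 1 = 1/2 per child.
P(none) = (1/2)^3 = 1/8; P(at least one) = 1 − 1/8 = 7/8.

7/8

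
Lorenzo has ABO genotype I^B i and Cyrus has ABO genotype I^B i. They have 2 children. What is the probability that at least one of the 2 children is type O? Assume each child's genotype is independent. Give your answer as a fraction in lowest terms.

ABO cross I^B i × I^B i → 1/4 O, 3/4 B.
So P(type O) = 1/4 per child.
P(none) = (3/4)^2 = 9/16; P(at least one) = 1 − 9/16 = 7/16.

7/16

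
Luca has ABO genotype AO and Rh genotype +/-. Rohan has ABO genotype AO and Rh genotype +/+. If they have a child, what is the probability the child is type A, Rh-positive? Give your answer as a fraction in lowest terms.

ABO cross AO × AO → offspring phenotypes: 1/4 O, 3/4 A.
Rh cross +/- × +/+ → 1 Rh+.
Independent loci: P(type A, Rh-positive) = 3/4 × 1 = 3/4.

3/4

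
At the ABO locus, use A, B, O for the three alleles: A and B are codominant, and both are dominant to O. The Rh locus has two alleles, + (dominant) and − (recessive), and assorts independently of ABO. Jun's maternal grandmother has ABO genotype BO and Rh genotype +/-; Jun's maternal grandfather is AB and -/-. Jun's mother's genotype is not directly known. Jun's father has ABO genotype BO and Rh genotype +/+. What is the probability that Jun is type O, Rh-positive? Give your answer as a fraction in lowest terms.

1/8

Jun's mother's ABO genotype from BO × AB: 1/4 AB, 1/4 AO, 1/4 BB, 1/4 BO.
Crossing each possibility with the father BO and summing P(type O): 1/4·0 + 1/4·1/4 + 1/4·0 + 1/4·1/4 = 1/8.
Similarly for Rh via the mother's Rh distribution: P(Rh+) = 1.
Independent loci: 1/8 × 1 = 1/8.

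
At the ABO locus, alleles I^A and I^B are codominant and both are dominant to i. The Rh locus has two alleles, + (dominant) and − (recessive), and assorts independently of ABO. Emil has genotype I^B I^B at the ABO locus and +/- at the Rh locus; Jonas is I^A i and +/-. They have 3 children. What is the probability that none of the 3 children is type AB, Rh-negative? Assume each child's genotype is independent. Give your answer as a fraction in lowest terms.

ABO cross I^B I^B × I^A i → 1/2 B, 1/2 AB.
Rh cross +/- × +/- → 3/4 Rh+, 1/4 Rh-; so P(type AB, Rh-negative) = 1/2 × 1/4 = 1/8 per child.
P(not type AB, Rh-negative) = 7/8 for one child; (7/8)^3 = 343/512.

343/512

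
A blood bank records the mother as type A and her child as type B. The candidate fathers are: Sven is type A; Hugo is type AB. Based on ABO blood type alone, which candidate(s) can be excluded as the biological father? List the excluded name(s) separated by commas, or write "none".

A candidate is excluded only if no genotype consistent with his phenotype could produce a type B child with a type A mother.
Sven (type A): no genotype consistent with that phenotype can produce a type-B child with a type-A mother.

Sven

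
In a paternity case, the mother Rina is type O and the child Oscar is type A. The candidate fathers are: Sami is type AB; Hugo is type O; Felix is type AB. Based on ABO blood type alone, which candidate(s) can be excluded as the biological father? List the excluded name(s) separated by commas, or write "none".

Hugo

A candidate is excluded only if no genotype consistent with his phenotype could produce a type A child with a type O mother.
Hugo (type O): no genotype consistent with that phenotype can produce a type-A child with a type-O mother.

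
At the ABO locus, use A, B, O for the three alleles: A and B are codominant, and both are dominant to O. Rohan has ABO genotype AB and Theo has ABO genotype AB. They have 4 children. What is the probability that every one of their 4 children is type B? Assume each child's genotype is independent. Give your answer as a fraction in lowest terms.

ABO cross AB × AB → 1/4 A, 1/4 B, 1/2 AB.
So P(type B) = 1/4 per child.
All 4 independent: (1/4)^4 = 1/256.

1/256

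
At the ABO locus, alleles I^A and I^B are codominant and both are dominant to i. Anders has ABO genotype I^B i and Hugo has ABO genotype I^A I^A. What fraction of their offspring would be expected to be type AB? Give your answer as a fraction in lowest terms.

ABO cross I^B i × I^A I^A → offspring phenotypes: 1/2 A, 1/2 AB.
So P(type AB) = 1/2.

1/2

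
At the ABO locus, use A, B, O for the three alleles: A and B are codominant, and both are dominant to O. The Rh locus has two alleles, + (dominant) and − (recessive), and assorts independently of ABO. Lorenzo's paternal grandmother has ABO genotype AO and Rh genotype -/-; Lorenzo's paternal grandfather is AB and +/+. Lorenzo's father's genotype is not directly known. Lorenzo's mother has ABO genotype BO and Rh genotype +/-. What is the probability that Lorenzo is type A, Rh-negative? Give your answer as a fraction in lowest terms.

Lorenzo's father's ABO genotype from AO × AB: 1/4 AA, 1/4 AB, 1/4 AO, 1/4 BO.
Crossing each possibility with the mother BO and summing P(type A): 1/4·1/2 + 1/4·1/4 + 1/4·1/4 + 1/4·0 = 1/4.
Similarly for Rh via the father's Rh distribution: P(Rh-) = 1/4.
Independent loci: 1/4 × 1/4 = 1/16.

1/16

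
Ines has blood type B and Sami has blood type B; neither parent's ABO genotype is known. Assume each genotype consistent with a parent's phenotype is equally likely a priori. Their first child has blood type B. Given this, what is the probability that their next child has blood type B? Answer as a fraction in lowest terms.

Possible genotypes: Ines ∈ {BB, BO}; Sami ∈ {BB, BO}.
Weight each parental genotype pair by prior × P(type-B child):
  BB × BB: posterior weight 4/15; P(next child type B) = 1.
  BB × BO: posterior weight 4/15; P(next child type B) = 1.
  BO × BB: posterior weight 4/15; P(next child type B) = 1.
  BO × BO: posterior weight 1/5; P(next child type B) = 3/4.
Weighted sum = 19/20.

19/20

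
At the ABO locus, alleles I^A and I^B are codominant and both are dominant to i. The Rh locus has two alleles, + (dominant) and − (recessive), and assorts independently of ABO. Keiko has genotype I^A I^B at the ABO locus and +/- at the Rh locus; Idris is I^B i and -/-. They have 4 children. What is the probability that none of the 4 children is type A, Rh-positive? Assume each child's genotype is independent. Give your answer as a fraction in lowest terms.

2401/4096

ABO cross I^A I^B × I^B i → 1/4 A, 1/2 B, 1/4 AB.
Rh cross +/- × -/- → 1/2 Rh+, 1/2 Rh-; so P(type A, Rh-positive) = 1/4 × 1/2 = 1/8 per child.
P(not type A, Rh-positive) = 7/8 for one child; (7/8)^4 = 2401/4096.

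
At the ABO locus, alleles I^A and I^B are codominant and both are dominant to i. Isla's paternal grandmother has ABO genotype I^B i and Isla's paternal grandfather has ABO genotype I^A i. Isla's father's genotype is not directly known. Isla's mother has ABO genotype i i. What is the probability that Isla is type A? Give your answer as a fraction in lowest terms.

1/4

Isla's father's ABO genotype from I^B i × I^A i: 1/4 I^A I^B, 1/4 I^A i, 1/4 I^B i, 1/4 i i.
Crossing each possibility with the mother i i and summing P(type A): 1/4·1/2 + 1/4·1/2 + 1/4·0 + 1/4·0 = 1/4.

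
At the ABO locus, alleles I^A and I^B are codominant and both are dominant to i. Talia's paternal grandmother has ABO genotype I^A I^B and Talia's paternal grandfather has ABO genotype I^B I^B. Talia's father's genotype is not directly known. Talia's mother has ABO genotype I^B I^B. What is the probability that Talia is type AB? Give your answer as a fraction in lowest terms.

1/4

Talia's father's ABO genotype from I^A I^B × I^B I^B: 1/2 I^A I^B, 1/2 I^B I^B.
Crossing each possibility with the mother I^B I^B and summing P(type AB): 1/2·1/2 + 1/2·0 = 1/4.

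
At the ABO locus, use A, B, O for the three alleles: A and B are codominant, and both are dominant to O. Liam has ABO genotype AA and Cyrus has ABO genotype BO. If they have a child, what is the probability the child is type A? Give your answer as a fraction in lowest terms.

1/2

ABO cross AA × BO → offspring phenotypes: 1/2 A, 1/2 AB.
So P(type A) = 1/2.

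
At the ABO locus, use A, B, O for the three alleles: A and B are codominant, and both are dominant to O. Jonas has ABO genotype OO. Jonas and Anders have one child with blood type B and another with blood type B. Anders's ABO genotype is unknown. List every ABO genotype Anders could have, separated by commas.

AB, BB, BO

For each candidate genotype of Anders, check whether crossing it with OO can produce every observed child phenotype.
  AA → possible child types {A} ✗
  AB → possible child types {A, B} ✓
  AO → possible child types {O, A} ✗
  BB → possible child types {B} ✓
  BO → possible child types {O, B} ✓
  OO → possible child types {O} ✗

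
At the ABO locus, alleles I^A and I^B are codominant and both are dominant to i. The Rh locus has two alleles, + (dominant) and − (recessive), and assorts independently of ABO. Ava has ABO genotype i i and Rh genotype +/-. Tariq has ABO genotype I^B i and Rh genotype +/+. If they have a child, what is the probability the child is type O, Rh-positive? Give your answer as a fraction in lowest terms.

ABO cross i i × I^B i → offspring phenotypes: 1/2 O, 1/2 B.
Rh cross +/- × +/+ → 1 Rh+.
Independent loci: P(type O, Rh-positive) = 1/2 × 1 = 1/2.

1/2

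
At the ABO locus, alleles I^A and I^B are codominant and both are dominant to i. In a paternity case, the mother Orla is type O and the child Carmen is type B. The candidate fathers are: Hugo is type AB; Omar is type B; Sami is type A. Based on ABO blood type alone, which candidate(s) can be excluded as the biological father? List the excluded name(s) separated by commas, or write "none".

A candidate is excluded only if no genotype consistent with his phenotype could produce a type B child with a type O mother.
Sami (type A): no genotype consistent with that phenotype can produce a type-B child with a type-O mother.

Sami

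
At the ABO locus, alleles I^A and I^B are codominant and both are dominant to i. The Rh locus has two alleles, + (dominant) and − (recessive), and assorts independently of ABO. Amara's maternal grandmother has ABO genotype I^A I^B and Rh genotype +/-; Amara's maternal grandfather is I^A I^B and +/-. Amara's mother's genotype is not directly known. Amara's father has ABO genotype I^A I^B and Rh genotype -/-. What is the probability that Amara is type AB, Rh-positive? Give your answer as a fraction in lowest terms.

Amara's mother's ABO genotype from I^A I^B × I^A I^B: 1/4 I^A I^A, 1/2 I^A I^B, 1/4 I^B I^B.
Crossing each possibility with the father I^A I^B and summing P(type AB): 1/4·1/2 + 1/2·1/2 + 1/4·1/2 = 1/2.
Similarly for Rh via the mother's Rh distribution: P(Rh+) = 1/2.
Independent loci: 1/2 × 1/2 = 1/4.

1/4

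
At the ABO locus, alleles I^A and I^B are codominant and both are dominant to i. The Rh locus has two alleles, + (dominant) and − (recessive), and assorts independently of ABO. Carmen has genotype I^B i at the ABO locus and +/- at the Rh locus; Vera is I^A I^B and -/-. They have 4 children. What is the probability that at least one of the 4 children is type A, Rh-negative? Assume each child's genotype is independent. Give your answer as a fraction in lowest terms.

1695/4096

ABO cross I^B i × I^A I^B → 1/4 A, 1/2 B, 1/4 AB.
Rh cross +/- × -/- → 1/2 Rh+, 1/2 Rh-; so P(type A, Rh-negative) = 1/4 × 1/2 = 1/8 per child.
P(none) = (7/8)^4 = 2401/4096; P(at least one) = 1 − 2401/4096 = 1695/4096.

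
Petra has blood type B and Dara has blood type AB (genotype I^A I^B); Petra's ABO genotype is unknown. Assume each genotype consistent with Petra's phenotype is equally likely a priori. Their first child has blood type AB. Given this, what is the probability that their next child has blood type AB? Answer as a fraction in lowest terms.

5/12

Possible genotypes: Petra ∈ {I^B I^B, I^B i}; Dara ∈ {I^A I^B}.
Weight each parental genotype pair by prior × P(type-AB child):
  I^B I^B × I^A I^B: posterior weight 2/3; P(next child type AB) = 1/2.
  I^B i × I^A I^B: posterior weight 1/3; P(next child type AB) = 1/4.
Weighted sum = 5/12.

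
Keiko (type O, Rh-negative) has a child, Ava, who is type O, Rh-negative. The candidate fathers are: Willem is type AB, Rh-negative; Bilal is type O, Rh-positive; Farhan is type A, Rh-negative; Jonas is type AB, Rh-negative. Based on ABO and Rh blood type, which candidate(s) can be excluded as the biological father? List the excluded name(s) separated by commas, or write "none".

A candidate is excluded only if no genotype consistent with his phenotype could produce a type O, Rh-negative child with a type O, Rh-negative mother.
Willem (type AB, Rh-): no genotype consistent with that phenotype can produce a type-O Rh- child with a type-O mother.
Jonas (type AB, Rh-): no genotype consistent with that phenotype can produce a type-O Rh- child with a type-O mother.

Willem, Jonas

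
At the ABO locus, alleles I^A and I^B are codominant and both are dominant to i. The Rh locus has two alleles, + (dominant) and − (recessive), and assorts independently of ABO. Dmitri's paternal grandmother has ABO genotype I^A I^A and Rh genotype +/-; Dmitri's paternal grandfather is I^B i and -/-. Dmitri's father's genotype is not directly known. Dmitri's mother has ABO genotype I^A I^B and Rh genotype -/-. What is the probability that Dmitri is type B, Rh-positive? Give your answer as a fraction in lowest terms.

Dmitri's father's ABO genotype from I^A I^A × I^B i: 1/2 I^A I^B, 1/2 I^A i.
Crossing each possibility with the mother I^A I^B and summing P(type B): 1/2·1/4 + 1/2·1/4 = 1/4.
Similarly for Rh via the father's Rh distribution: P(Rh+) = 1/4.
Independent loci: 1/4 × 1/4 = 1/16.

1/16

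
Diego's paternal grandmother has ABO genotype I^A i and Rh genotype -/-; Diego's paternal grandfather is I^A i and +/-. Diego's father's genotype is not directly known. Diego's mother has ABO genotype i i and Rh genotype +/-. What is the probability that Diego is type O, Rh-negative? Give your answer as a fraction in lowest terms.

Diego's father's ABO genotype from I^A i × I^A i: 1/4 I^A I^A, 1/2 I^A i, 1/4 i i.
Crossing each possibility with the mother i i and summing P(type O): 1/4·0 + 1/2·1/2 + 1/4·1 = 1/2.
Similarly for Rh via the father's Rh distribution: P(Rh-) = 3/8.
Independent loci: 1/2 × 3/8 = 3/16.

3/16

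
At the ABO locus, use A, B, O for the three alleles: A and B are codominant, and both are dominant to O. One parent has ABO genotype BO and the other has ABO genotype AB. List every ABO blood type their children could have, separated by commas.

Gametes from BO × AB give offspring ABO genotypes AB, AO, BB, BO, i.e. phenotypes A, B, AB.

A, B, AB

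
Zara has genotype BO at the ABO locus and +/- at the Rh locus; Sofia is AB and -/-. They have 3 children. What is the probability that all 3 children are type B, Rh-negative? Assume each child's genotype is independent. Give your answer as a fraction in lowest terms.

1/64

ABO cross BO × AB → 1/4 A, 1/2 B, 1/4 AB.
Rh cross +/- × -/- → 1/2 Rh+, 1/2 Rh-; so P(type B, Rh-negative) = 1/2 × 1/2 = 1/4 per child.
All 3 independent: (1/4)^3 = 1/64.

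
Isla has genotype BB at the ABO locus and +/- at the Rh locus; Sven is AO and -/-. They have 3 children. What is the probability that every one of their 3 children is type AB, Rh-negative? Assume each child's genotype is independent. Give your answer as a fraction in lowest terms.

ABO cross BB × AO → 1/2 B, 1/2 AB.
Rh cross +/- × -/- → 1/2 Rh+, 1/2 Rh-; so P(type AB, Rh-negative) = 1/2 × 1/2 = 1/4 per child.
All 3 independent: (1/4)^3 = 1/64.

1/64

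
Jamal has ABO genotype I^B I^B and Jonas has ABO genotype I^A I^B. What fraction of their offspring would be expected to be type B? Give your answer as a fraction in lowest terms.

1/2

ABO cross I^B I^B × I^A I^B → offspring phenotypes: 1/2 B, 1/2 AB.
So P(type B) = 1/2.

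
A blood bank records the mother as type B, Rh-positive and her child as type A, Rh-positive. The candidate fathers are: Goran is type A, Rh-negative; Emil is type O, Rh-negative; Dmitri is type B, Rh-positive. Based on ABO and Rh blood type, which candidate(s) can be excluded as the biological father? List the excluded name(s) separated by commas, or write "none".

Emil, Dmitri

A candidate is excluded only if no genotype consistent with his phenotype could produce a type A, Rh-positive child with a type B, Rh-positive mother.
Emil (type O, Rh-): no genotype consistent with that phenotype can produce a type-A Rh+ child with a type-B mother.
Dmitri (type B, Rh+): no genotype consistent with that phenotype can produce a type-A Rh+ child with a type-B mother.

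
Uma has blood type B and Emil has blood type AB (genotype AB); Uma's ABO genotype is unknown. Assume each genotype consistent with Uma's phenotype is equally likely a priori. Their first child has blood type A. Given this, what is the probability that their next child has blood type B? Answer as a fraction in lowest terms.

Possible genotypes: Uma ∈ {BB, BO}; Emil ∈ {AB}.
Weight each parental genotype pair by prior × P(type-A child):
  BO × AB: posterior weight 1; P(next child type B) = 1/2.
Weighted sum = 1/2.

1/2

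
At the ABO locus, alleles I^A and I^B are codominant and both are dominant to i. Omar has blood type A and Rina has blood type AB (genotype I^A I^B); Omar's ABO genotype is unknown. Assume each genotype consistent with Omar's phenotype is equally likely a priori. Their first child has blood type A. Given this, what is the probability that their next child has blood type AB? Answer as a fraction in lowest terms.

Possible genotypes: Omar ∈ {I^A I^A, I^A i}; Rina ∈ {I^A I^B}.
Weight each parental genotype pair by prior × P(type-A child):
  I^A I^A × I^A I^B: posterior weight 1/2; P(next child type AB) = 1/2.
  I^A i × I^A I^B: posterior weight 1/2; P(next child type AB) = 1/4.
Weighted sum = 3/8.

3/8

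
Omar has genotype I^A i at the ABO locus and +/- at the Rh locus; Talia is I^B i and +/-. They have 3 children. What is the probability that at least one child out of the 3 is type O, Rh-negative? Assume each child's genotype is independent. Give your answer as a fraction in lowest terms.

ABO cross I^A i × I^B i → 1/4 O, 1/4 A, 1/4 B, 1/4 AB.
Rh cross +/- × +/- → 3/4 Rh+, 1/4 Rh-; so P(type O, Rh-negative) = 1/4 × 1/4 = 1/16 per child.
P(none) = (15/16)^3 = 3375/4096; P(at least one) = 1 − 3375/4096 = 721/4096.

721/4096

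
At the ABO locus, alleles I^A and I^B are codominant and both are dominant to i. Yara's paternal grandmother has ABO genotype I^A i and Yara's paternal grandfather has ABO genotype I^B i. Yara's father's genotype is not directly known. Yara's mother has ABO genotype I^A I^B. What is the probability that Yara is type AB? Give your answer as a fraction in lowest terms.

Yara's father's ABO genotype from I^A i × I^B i: 1/4 I^A I^B, 1/4 I^A i, 1/4 I^B i, 1/4 i i.
Crossing each possibility with the mother I^A I^B and summing P(type AB): 1/4·1/2 + 1/4·1/4 + 1/4·1/4 + 1/4·0 = 1/4.

1/4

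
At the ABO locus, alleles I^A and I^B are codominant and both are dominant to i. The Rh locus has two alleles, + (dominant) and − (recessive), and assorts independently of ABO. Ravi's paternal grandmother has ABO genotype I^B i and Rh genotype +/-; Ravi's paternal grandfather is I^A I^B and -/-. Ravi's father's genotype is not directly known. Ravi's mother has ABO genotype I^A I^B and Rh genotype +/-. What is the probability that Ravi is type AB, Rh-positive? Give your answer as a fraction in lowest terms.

15/64

Ravi's father's ABO genotype from I^B i × I^A I^B: 1/4 I^A I^B, 1/4 I^A i, 1/4 I^B I^B, 1/4 I^B i.
Crossing each possibility with the mother I^A I^B and summing P(type AB): 1/4·1/2 + 1/4·1/4 + 1/4·1/2 + 1/4·1/4 = 3/8.
Similarly for Rh via the father's Rh distribution: P(Rh+) = 5/8.
Independent loci: 3/8 × 5/8 = 15/64.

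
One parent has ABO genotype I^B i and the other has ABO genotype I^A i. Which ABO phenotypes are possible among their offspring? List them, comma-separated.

O, A, B, AB

Gametes from I^B i × I^A i give offspring ABO genotypes I^A I^B, I^A i, I^B i, i i, i.e. phenotypes O, A, B, AB.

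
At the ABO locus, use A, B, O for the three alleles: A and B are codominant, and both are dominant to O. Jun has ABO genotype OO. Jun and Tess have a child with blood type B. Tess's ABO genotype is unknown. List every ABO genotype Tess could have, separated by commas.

AB, BB, BO

For each candidate genotype of Tess, check whether crossing it with OO can produce every observed child phenotype.
  AA → possible child types {A} ✗
  AB → possible child types {A, B} ✓
  AO → possible child types {O, A} ✗
  BB → possible child types {B} ✓
  BO → possible child types {O, B} ✓
  OO → possible child types {O} ✗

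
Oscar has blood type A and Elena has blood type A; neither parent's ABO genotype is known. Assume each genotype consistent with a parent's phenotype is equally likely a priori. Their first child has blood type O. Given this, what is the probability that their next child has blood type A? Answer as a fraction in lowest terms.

3/4

Possible genotypes: Oscar ∈ {AA, AO}; Elena ∈ {AA, AO}.
Weight each parental genotype pair by prior × P(type-O child):
  AO × AO: posterior weight 1; P(next child type A) = 3/4.
Weighted sum = 3/4.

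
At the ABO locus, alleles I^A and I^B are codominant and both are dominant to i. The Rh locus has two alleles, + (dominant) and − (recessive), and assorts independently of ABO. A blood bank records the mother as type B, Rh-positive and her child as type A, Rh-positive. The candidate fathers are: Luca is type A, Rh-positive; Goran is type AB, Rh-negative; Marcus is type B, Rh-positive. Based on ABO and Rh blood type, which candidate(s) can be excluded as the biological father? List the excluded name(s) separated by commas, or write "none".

A candidate is excluded only if no genotype consistent with his phenotype could produce a type A, Rh-positive child with a type B, Rh-positive mother.
Marcus (type B, Rh+): no genotype consistent with that phenotype can produce a type-A Rh+ child with a type-B mother.

Marcus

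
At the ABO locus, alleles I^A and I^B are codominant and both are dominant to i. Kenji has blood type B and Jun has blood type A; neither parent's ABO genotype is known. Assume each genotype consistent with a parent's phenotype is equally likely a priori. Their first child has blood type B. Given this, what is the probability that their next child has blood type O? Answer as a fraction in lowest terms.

Possible genotypes: Kenji ∈ {I^B I^B, I^B i}; Jun ∈ {I^A I^A, I^A i}.
Weight each parental genotype pair by prior × P(type-B child):
  I^B I^B × I^A i: posterior weight 2/3; P(next child type O) = 0.
  I^B i × I^A i: posterior weight 1/3; P(next child type O) = 1/4.
Weighted sum = 1/12.

1/12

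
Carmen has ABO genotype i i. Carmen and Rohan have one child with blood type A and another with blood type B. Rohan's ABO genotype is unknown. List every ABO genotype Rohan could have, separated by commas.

For each candidate genotype of Rohan, check whether crossing it with i i can produce every observed child phenotype.
  I^A I^A → possible child types {A} ✗
  I^A I^B → possible child types {A, B} ✓
  I^A i → possible child types {O, A} ✗
  I^B I^B → possible child types {B} ✗
  I^B i → possible child types {O, B} ✗
  i i → possible child types {O} ✗

I^A I^B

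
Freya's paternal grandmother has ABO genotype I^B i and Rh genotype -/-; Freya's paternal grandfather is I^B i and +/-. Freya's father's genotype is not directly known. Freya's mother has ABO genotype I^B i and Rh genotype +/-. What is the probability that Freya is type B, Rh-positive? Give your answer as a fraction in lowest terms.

Freya's father's ABO genotype from I^B i × I^B i: 1/4 I^B I^B, 1/2 I^B i, 1/4 i i.
Crossing each possibility with the mother I^B i and summing P(type B): 1/4·1 + 1/2·3/4 + 1/4·1/2 = 3/4.
Similarly for Rh via the father's Rh distribution: P(Rh+) = 5/8.
Independent loci: 3/4 × 5/8 = 15/32.

15/32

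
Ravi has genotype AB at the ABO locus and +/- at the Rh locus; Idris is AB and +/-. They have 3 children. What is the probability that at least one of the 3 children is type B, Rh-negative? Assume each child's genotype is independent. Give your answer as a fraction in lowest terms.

721/4096

ABO cross AB × AB → 1/4 A, 1/4 B, 1/2 AB.
Rh cross +/- × +/- → 3/4 Rh+, 1/4 Rh-; so P(type B, Rh-negative) = 1/4 × 1/4 = 1/16 per child.
P(none) = (15/16)^3 = 3375/4096; P(at least one) = 1 − 3375/4096 = 721/4096.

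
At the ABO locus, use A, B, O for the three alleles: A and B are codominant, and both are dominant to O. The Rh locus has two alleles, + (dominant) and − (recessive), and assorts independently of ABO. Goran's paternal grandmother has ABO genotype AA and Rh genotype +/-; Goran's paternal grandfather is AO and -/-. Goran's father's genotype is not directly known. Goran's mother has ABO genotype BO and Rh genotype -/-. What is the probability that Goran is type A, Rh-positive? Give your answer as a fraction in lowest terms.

Goran's father's ABO genotype from AA × AO: 1/2 AA, 1/2 AO.
Crossing each possibility with the mother BO and summing P(type A): 1/2·1/2 + 1/2·1/4 = 3/8.
Similarly for Rh via the father's Rh distribution: P(Rh+) = 1/4.
Independent loci: 3/8 × 1/4 = 3/32.

3/32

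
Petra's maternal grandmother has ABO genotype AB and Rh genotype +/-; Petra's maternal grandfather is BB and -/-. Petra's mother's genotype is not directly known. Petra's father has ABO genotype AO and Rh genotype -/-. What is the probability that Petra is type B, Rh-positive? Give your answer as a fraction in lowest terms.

Petra's mother's ABO genotype from AB × BB: 1/2 AB, 1/2 BB.
Crossing each possibility with the father AO and summing P(type B): 1/2·1/4 + 1/2·1/2 = 3/8.
Similarly for Rh via the mother's Rh distribution: P(Rh+) = 1/4.
Independent loci: 3/8 × 1/4 = 3/32.

3/32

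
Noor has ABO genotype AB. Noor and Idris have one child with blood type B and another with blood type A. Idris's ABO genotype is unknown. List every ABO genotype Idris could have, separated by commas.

For each candidate genotype of Idris, check whether crossing it with AB can produce every observed child phenotype.
  AA → possible child types {A, AB} ✗
  AB → possible child types {A, B, AB} ✓
  AO → possible child types {A, B, AB} ✓
  BB → possible child types {B, AB} ✗
  BO → possible child types {A, B, AB} ✓
  OO → possible child types {A, B} ✓

AB, AO, BO, OO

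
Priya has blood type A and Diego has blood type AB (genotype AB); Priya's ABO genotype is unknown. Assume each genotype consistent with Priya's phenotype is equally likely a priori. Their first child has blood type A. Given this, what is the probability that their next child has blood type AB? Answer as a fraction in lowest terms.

3/8

Possible genotypes: Priya ∈ {AA, AO}; Diego ∈ {AB}.
Weight each parental genotype pair by prior × P(type-A child):
  AA × AB: posterior weight 1/2; P(next child type AB) = 1/2.
  AO × AB: posterior weight 1/2; P(next child type AB) = 1/4.
Weighted sum = 3/8.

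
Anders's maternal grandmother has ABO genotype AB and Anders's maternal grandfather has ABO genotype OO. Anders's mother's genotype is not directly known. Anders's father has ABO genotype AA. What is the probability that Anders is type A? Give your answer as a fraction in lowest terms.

Anders's mother's ABO genotype from AB × OO: 1/2 AO, 1/2 BO.
Crossing each possibility with the father AA and summing P(type A): 1/2·1 + 1/2·1/2 = 3/4.

3/4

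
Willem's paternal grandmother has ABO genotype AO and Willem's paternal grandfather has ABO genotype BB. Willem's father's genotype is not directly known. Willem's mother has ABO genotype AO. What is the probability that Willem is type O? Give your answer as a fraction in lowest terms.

Willem's father's ABO genotype from AO × BB: 1/2 AB, 1/2 BO.
Crossing each possibility with the mother AO and summing P(type O): 1/2·0 + 1/2·1/4 = 1/8.

1/8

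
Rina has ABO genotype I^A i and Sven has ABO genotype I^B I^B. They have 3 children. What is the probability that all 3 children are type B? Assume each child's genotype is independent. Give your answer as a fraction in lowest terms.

1/8

ABO cross I^A i × I^B I^B → 1/2 B, 1/2 AB.
So P(type B) = 1/2 per child.
All 3 independent: (1/2)^3 = 1/8.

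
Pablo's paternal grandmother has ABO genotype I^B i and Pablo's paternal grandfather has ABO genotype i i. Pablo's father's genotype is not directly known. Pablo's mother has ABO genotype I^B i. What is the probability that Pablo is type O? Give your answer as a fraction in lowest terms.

3/8

Pablo's father's ABO genotype from I^B i × i i: 1/2 I^B i, 1/2 i i.
Crossing each possibility with the mother I^B i and summing P(type O): 1/2·1/4 + 1/2·1/2 = 3/8.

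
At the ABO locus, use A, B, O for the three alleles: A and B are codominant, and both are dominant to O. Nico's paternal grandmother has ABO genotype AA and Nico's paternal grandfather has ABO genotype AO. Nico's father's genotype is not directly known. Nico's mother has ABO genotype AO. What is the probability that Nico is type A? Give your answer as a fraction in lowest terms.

Nico's father's ABO genotype from AA × AO: 1/2 AA, 1/2 AO.
Crossing each possibility with the mother AO and summing P(type A): 1/2·1 + 1/2·3/4 = 7/8.

7/8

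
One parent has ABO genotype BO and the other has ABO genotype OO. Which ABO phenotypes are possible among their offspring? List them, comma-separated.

Gametes from BO × OO give offspring ABO genotypes BO, OO, i.e. phenotypes O, B.

O, B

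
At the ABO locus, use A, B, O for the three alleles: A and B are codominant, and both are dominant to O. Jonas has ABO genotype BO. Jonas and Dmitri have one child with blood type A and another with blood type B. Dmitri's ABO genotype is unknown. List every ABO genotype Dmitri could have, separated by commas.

AB, AO

For each candidate genotype of Dmitri, check whether crossing it with BO can produce every observed child phenotype.
  AA → possible child types {A, AB} ✗
  AB → possible child types {A, B, AB} ✓
  AO → possible child types {O, A, B, AB} ✓
  BB → possible child types {B} ✗
  BO → possible child types {O, B} ✗
  OO → possible child types {O, B} ✗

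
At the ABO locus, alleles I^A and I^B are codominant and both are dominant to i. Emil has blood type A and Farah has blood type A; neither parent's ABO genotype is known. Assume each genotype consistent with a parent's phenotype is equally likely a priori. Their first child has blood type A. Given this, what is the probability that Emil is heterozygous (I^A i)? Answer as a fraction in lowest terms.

7/15

Possible genotypes: Emil ∈ {I^A I^A, I^A i}; Farah ∈ {I^A I^A, I^A i}.
Weight each parental genotype pair by prior × P(type-A child):
  I^A I^A × I^A I^A: posterior weight 4/15.
  I^A I^A × I^A i: posterior weight 4/15.
  I^A i × I^A I^A: posterior weight 4/15.
  I^A i × I^A i: posterior weight 1/5.
Sum the posterior weight over pairs where Emil is I^A i: 7/15.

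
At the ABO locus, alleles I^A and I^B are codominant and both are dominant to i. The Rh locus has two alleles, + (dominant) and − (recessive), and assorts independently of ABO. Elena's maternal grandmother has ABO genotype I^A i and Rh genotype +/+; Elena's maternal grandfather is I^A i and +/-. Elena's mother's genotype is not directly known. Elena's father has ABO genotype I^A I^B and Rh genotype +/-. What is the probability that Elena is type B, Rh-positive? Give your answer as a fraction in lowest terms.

7/32

Elena's mother's ABO genotype from I^A i × I^A i: 1/4 I^A I^A, 1/2 I^A i, 1/4 i i.
Crossing each possibility with the father I^A I^B and summing P(type B): 1/4·0 + 1/2·1/4 + 1/4·1/2 = 1/4.
Similarly for Rh via the mother's Rh distribution: P(Rh+) = 7/8.
Independent loci: 1/4 × 7/8 = 7/32.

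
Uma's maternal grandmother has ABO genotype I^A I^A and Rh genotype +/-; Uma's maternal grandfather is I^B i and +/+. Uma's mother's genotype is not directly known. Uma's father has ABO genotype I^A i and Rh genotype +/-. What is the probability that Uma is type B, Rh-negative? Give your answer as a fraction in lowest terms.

Uma's mother's ABO genotype from I^A I^A × I^B i: 1/2 I^A I^B, 1/2 I^A i.
Crossing each possibility with the father I^A i and summing P(type B): 1/2·1/4 + 1/2·0 = 1/8.
Similarly for Rh via the mother's Rh distribution: P(Rh-) = 1/8.
Independent loci: 1/8 × 1/8 = 1/64.

1/64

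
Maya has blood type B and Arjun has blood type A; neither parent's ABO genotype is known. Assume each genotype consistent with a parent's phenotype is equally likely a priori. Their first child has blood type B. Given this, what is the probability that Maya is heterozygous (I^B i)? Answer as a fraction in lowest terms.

Possible genotypes: Maya ∈ {I^B I^B, I^B i}; Arjun ∈ {I^A I^A, I^A i}.
Weight each parental genotype pair by prior × P(type-B child):
  I^B I^B × I^A i: posterior weight 2/3.
  I^B i × I^A i: posterior weight 1/3.
Sum the posterior weight over pairs where Maya is I^B i: 1/3.

1/3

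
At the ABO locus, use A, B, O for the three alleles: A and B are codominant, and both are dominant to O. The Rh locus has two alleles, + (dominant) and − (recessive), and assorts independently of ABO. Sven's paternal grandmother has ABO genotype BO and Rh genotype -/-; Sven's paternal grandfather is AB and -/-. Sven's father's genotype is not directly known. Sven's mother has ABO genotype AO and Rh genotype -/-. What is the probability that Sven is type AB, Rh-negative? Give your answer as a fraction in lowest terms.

1/4

Sven's father's ABO genotype from BO × AB: 1/4 AB, 1/4 AO, 1/4 BB, 1/4 BO.
Crossing each possibility with the mother AO and summing P(type AB): 1/4·1/4 + 1/4·0 + 1/4·1/2 + 1/4·1/4 = 1/4.
Similarly for Rh via the father's Rh distribution: P(Rh-) = 1.
Independent loci: 1/4 × 1 = 1/4.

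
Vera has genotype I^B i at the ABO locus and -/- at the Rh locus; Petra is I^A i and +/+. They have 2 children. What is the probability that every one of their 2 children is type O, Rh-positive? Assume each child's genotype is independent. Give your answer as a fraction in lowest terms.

1/16

ABO cross I^B i × I^A i → 1/4 O, 1/4 A, 1/4 B, 1/4 AB.
Rh cross -/- × +/+ → 1 Rh+; so P(type O, Rh-positive) = 1/4 × 1 = 1/4 per child.
All 2 independent: (1/4)^2 = 1/16.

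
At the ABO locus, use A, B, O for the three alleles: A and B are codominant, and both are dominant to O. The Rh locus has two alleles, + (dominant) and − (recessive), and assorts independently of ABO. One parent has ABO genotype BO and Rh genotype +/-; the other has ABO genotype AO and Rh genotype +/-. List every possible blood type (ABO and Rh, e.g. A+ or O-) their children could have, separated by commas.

O+, O-, A+, A-, B+, B-, AB+, AB-

Gametes from BO × AO give offspring ABO genotypes AB, AO, BO, OO, i.e. phenotypes O, A, B, AB.
Rh cross +/- × +/- → phenotypes Rh+, Rh-.
Combining independently: O+, O-, A+, A-, B+, B-, AB+, AB-.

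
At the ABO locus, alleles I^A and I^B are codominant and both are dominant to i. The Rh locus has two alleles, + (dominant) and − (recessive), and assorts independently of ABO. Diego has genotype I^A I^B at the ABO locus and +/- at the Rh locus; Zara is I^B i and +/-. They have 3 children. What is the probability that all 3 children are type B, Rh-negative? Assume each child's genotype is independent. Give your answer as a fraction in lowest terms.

1/512

ABO cross I^A I^B × I^B i → 1/4 A, 1/2 B, 1/4 AB.
Rh cross +/- × +/- → 3/4 Rh+, 1/4 Rh-; so P(type B, Rh-negative) = 1/2 × 1/4 = 1/8 per child.
All 3 independent: (1/8)^3 = 1/512.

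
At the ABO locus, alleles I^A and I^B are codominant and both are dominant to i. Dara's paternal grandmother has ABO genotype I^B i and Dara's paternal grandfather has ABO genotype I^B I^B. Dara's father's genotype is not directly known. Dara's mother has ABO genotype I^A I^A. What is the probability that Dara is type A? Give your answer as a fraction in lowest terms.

1/4

Dara's father's ABO genotype from I^B i × I^B I^B: 1/2 I^B I^B, 1/2 I^B i.
Crossing each possibility with the mother I^A I^A and summing P(type A): 1/2·0 + 1/2·1/2 = 1/4.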